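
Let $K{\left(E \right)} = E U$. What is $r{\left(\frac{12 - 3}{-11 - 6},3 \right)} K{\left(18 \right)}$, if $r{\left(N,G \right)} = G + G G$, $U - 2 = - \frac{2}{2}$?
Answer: $216$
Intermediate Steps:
$U = 1$ ($U = 2 - \frac{2}{2} = 2 - 1 = 1$)
$r{\left(N,G \right)} = G + G^{2}$
$K{\left(E \right)} = E$ ($K{\left(E \right)} = E 1 = E$)
$r{\left(\frac{12 - 3}{-11 - 6},3 \right)} K{\left(18 \right)} = 3 \left(1 + 3\right) 18 = 3 \cdot 4 \cdot 18 = 12 \cdot 18 = 216$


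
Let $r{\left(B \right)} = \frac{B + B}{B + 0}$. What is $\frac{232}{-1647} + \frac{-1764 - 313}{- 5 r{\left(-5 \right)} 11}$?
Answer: $\frac{3395299}{181170} \approx 18.741$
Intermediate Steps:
$r{\left(B \right)} = 2$ ($r{\left(B \right)} = \frac{2 B}{B} = 2$)
$\frac{232}{-1647} + \frac{-1764 - 313}{- 5 r{\left(-5 \right)} 11} = \frac{232}{-1647} + \frac{-1764 - 313}{\left(-5\right) 2 \cdot 11} = 232 \left(- \frac{1}{1647}\right) - \frac{2077}{\left(-10\right) 11} = - \frac{232}{1647} - \frac{2077}{-110} = - \frac{232}{1647} - - \frac{2077}{110} = - \frac{232}{1647} + \frac{2077}{110} = \frac{3395299}{181170}$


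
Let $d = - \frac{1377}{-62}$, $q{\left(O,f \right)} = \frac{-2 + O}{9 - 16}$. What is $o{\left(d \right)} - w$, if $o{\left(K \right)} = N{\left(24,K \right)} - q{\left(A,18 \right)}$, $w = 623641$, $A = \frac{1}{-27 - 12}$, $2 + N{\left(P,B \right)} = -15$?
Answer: $- \frac{170258713}{273} \approx -6.2366 \cdot 10^{5}$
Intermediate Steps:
$N{\left(P,B \right)} = -17$ ($N{\left(P,B \right)} = -2 - 15 = -17$)
$A = - \frac{1}{39}$ ($A = \frac{1}{-39} = - \frac{1}{39} \approx -0.025641$)
$q{\left(O,f \right)} = \frac{2}{7} - \frac{O}{7}$ ($q{\left(O,f \right)} = \frac{-2 + O}{-7} = \left(-2 + O\right) \left(- \frac{1}{7}\right) = \frac{2}{7} - \frac{O}{7}$)
$d = \frac{1377}{62}$ ($d = \left(-1377\right) \left(- \frac{1}{62}\right) = \frac{1377}{62} \approx 22.21$)
$o{\left(K \right)} = - \frac{4720}{273}$ ($o{\left(K \right)} = -17 - \left(\frac{2}{7} - - \frac{1}{273}\right) = -17 - \left(\frac{2}{7} + \frac{1}{273}\right) = -17 - \frac{79}{273} = - \frac{4720}{273}$)
$o{\left(d \right)} - w = - \frac{4720}{273} - 623641 = - \frac{170258713}{273}$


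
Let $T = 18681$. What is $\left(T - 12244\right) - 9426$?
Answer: $-2989$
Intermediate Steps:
$\left(T - 12244\right) - 9426 = \left(18681 - 12244\right) - 9426 = 6437 - 9426 = -2989$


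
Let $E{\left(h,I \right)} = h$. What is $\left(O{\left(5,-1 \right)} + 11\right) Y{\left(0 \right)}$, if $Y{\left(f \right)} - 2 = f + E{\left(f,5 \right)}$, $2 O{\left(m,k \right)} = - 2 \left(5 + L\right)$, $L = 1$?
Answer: $10$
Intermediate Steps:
$O{\left(m,k \right)} = -6$ ($O{\left(m,k \right)} = \frac{\left(-2\right) \left(5 + 1\right)}{2} = \frac{\left(-2\right) 6}{2} = \frac{1}{2} \left(-12\right) = -6$)
$Y{\left(f \right)} = 2 + 2 f$ ($Y{\left(f \right)} = 2 + \left(f + f\right) = 2 + 2 f$)
$\left(O{\left(5,-1 \right)} + 11\right) Y{\left(0 \right)} = \left(-6 + 11\right) \left(2 + 2 \cdot 0\right) = 5 \left(2 + 0\right) = 5 \cdot 2 = 10$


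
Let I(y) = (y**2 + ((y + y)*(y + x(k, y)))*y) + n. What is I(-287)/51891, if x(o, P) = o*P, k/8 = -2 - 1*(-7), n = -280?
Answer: -276912851/7413 ≈ -37355.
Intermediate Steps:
k = 40 (k = 8*(-2 - 1*(-7)) = 8*(-2 + 7) = 8*5 = 40)
x(o, P) = P*o
I(y) = -280 + y**2 + 82*y**3 (I(y) = (y**2 + ((y + y)*(y + y*40))*y) - 280 = (y**2 + ((2*y)*(y + 40*y))*y) - 280 = (y**2 + ((2*y)*(41*y))*y) - 280 = (y**2 + (82*y**2)*y) - 280 = (y**2 + 82*y**3) - 280 = -280 + y**2 + 82*y**3)
I(-287)/51891 = (-280 + (-287)**2 + 82*(-287)**3)/51891 = (-280 + 82369 + 82*(-23639903))*(1/51891) = (-280 + 82369 - 1938472046)*(1/51891) = -1938389957*1/51891 = -276912851/7413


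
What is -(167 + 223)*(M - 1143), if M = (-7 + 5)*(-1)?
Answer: 444990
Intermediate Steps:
M = 2 (M = -2*(-1) = 2)
-(167 + 223)*(M - 1143) = -(167 + 223)*(2 - 1143) = -390*(-1141) = -1*(-444990) = 444990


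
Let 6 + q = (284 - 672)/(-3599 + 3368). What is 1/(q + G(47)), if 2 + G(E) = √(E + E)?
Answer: 168630/1442167 + 53361*√94/2884334 ≈ 0.29630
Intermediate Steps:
q = -998/231 (q = -6 + (284 - 672)/(-3599 + 3368) = -6 - 388/(-231) = -6 - 388*(-1/231) = -6 + 388/231 = -998/231 ≈ -4.3203)
G(E) = -2 + √2*√E (G(E) = -2 + √(E + E) = -2 + √(2*E) = -2 + √2*√E)
1/(q + G(47)) = 1/(-998/231 + (-2 + √2*√47)) = 1/(-998/231 + (-2 + √94)) = 1/(-1460/231 + √94)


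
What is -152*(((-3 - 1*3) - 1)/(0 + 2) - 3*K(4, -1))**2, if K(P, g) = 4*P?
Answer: -403142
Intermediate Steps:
-152*(((-3 - 1*3) - 1)/(0 + 2) - 3*K(4, -1))**2 = -152*(((-3 - 1*3) - 1)/(0 + 2) - 12*4)**2 = -152*(((-3 - 3) - 1)/2 - 3*16)**2 = -152*((-6 - 1)*(1/2) - 48)**2 = -152*(-7*1/2 - 48)**2 = -152*(-7/2 - 48)**2 = -152*(-103/2)**2 = -152*10609/4 = -403142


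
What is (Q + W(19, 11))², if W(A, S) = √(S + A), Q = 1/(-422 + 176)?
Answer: 1815481/60516 - √30/123 ≈ 29.955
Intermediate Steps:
Q = -1/246 (Q = 1/(-246) = -1/246 ≈ -0.0040650)
W(A, S) = √(A + S)
(Q + W(19, 11))² = (-1/246 + √(19 + 11))² = (-1/246 + √30)²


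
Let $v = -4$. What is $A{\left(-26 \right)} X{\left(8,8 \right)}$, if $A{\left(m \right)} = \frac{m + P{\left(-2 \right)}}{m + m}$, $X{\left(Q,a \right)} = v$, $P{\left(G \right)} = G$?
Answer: $- \frac{28}{13} \approx -2.1538$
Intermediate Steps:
$X{\left(Q,a \right)} = -4$
$A{\left(m \right)} = \frac{-2 + m}{2 m}$ ($A{\left(m \right)} = \frac{m - 2}{m + m} = \frac{-2 + m}{2 m}$)
$A{\left(-26 \right)} X{\left(8,8 \right)} = \frac{-2 - 26}{2 \left(-26\right)} \left(-4\right) = \frac{1}{2} \left(- \frac{1}{26}\right) \left(-28\right) \left(-4\right) = \frac{7}{13} \left(-4\right) = - \frac{28}{13}$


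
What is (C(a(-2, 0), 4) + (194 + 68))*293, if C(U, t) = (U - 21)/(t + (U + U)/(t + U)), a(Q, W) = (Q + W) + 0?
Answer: 146793/2 ≈ 73397.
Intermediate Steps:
a(Q, W) = Q + W
C(U, t) = (-21 + U)/(t + 2*U/(U + t)) (C(U, t) = (-21 + U)/(t + (2*U)/(U + t)) = (-21 + U)/(t + 2*U/(U + t)))
(C(a(-2, 0), 4) + (194 + 68))*293 = (((-2 + 0)² - 21*(-2 + 0) - 21*4 + (-2 + 0)*4)/(4² + 2*(-2 + 0) + (-2 + 0)*4) + (194 + 68))*293 = (((-2)² - 21*(-2) - 84 - 2*4)/(16 + 2*(-2) - 2*4) + 262)*293 = ((4 + 42 - 84 - 8)/(16 - 4 - 8) + 262)*293 = (-46/4 + 262)*293 = ((¼)*(-46) + 262)*293 = (-23/2 + 262)*293 = (501/2)*293 = 146793/2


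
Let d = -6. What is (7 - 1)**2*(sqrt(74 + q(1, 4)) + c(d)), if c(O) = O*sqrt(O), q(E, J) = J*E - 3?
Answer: 180*sqrt(3) - 216*I*sqrt(6) ≈ 311.77 - 529.09*I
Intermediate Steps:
q(E, J) = -3 + E*J (q(E, J) = E*J - 3 = -3 + E*J)
c(O) = O**(3/2)
(7 - 1)**2*(sqrt(74 + q(1, 4)) + c(d)) = (7 - 1)**2*(sqrt(74 + (-3 + 1*4)) + (-6)**(3/2)) = 6**2*(sqrt(74 + (-3 + 4)) - 6*I*sqrt(6)) = 36*(sqrt(74 + 1) - 6*I*sqrt(6)) = 36*(sqrt(75) - 6*I*sqrt(6)) = 36*(5*sqrt(3) - 6*I*sqrt(6)) = 180*sqrt(3) - 216*I*sqrt(6)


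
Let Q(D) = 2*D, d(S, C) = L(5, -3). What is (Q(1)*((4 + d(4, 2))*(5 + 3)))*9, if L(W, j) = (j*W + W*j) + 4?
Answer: -3168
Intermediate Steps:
L(W, j) = 4 + 2*W*j (L(W, j) = (W*j + W*j) + 4 = 2*W*j + 4 = 4 + 2*W*j)
d(S, C) = -26 (d(S, C) = 4 + 2*5*(-3) = 4 - 30 = -26)
(Q(1)*((4 + d(4, 2))*(5 + 3)))*9 = ((2*1)*((4 - 26)*(5 + 3)))*9 = (2*(-22*8))*9 = (2*(-176))*9 = -352*9 = -3168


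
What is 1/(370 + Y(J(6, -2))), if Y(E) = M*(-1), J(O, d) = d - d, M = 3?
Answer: 1/367 ≈ 0.0027248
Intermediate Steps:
J(O, d) = 0
Y(E) = -3 (Y(E) = 3*(-1) = -3)
1/(370 + Y(J(6, -2))) = 1/(370 - 3) = 1/367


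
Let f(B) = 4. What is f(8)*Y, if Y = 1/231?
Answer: 4/231 ≈ 0.017316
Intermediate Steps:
Y = 1/231 (Y = 1*(1/231) = 1/231 ≈ 0.0043290)
f(8)*Y = 4*(1/231) = 4/231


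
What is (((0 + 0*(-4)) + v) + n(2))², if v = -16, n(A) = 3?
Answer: 169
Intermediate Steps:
(((0 + 0*(-4)) + v) + n(2))² = (((0 + 0*(-4)) - 16) + 3)² = (((0 + 0) - 16) + 3)² = ((0 - 16) + 3)² = (-16 + 3)² = (-13)² = 169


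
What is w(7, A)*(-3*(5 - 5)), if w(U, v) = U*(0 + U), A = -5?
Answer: 0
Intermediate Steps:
w(U, v) = U**2 (w(U, v) = U*U = U**2)
w(7, A)*(-3*(5 - 5)) = 7**2*(-3*(5 - 5)) = 49*(-3*0) = 49*0 = 0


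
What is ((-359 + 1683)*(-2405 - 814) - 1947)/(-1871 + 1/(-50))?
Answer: 213195150/93551 ≈ 2278.9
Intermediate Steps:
((-359 + 1683)*(-2405 - 814) - 1947)/(-1871 + 1/(-50)) = (1324*(-3219) - 1947)/(-1871 - 1/50) = (-4261956 - 1947)/(-93551/50) = -4263903*(-50/93551) = 213195150/93551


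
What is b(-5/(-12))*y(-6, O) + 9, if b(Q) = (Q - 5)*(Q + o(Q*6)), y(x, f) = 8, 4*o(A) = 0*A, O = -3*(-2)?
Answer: -113/18 ≈ -6.2778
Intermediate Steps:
O = 6
o(A) = 0 (o(A) = (0*A)/4 = (¼)*0 = 0)
b(Q) = Q*(-5 + Q) (b(Q) = (Q - 5)*(Q + 0) = (-5 + Q)*Q = Q*(-5 + Q))
b(-5/(-12))*y(-6, O) + 9 = ((-5/(-12))*(-5 - 5/(-12)))*8 + 9 = ((-5*(-1/12))*(-5 - 5*(-1/12)))*8 + 9 = (5*(-5 + 5/12)/12)*8 + 9 = ((5/12)*(-55/12))*8 + 9 = -275/144*8 + 9 = -275/18 + 9 = -113/18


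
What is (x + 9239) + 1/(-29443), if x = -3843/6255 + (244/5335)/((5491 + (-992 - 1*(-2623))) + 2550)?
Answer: 487734710393997151/52794366077310 ≈ 9238.4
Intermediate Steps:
x = -1101654083/1793104170 (x = -3843*1/6255 + (244*(1/5335))/((5491 + (-992 + 2623)) + 2550) = -427/695 + 244/(5335*((5491 + 1631) + 2550)) = -427/695 + 244/(5335*(7122 + 2550)) = -427/695 + (244/5335)/9672 = -427/695 + (244/5335)*(1/9672) = -427/695 + 61/12900030 = -1101654083/1793104170 ≈ -0.61438)
(x + 9239) + 1/(-29443) = (-1101654083/1793104170 + 9239) + 1/(-29443) = 16565387772547/1793104170 - 1/29443 = 487734710393997151/52794366077310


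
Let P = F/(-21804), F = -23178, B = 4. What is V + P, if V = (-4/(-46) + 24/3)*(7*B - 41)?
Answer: -378181/3634 ≈ -104.07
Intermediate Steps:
P = 3863/3634 (P = -23178/(-21804) = -23178*(-1/21804) = 3863/3634 ≈ 1.0630)
V = -2418/23 (V = (-4/(-46) + 24/3)*(7*4 - 41) = (-4*(-1/46) + 24*(⅓))*(28 - 41) = (2/23 + 8)*(-13) = (186/23)*(-13) = -2418/23 ≈ -105.13)
V + P = -2418/23 + 3863/3634 = -378181/3634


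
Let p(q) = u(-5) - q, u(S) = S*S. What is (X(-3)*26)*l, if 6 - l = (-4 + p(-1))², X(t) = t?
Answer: 37284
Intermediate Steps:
u(S) = S²
p(q) = 25 - q (p(q) = (-5)² - q = 25 - q)
l = -478 (l = 6 - (-4 + (25 - 1*(-1)))² = 6 - (-4 + (25 + 1))² = 6 - (-4 + 26)² = 6 - 1*22² = 6 - 1*484 = 6 - 484 = -478)
(X(-3)*26)*l = -3*26*(-478) = -78*(-478) = 37284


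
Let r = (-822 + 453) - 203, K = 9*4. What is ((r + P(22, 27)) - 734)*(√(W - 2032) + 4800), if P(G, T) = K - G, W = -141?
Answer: -6201600 - 1292*I*√2173 ≈ -6.2016e+6 - 60227.0*I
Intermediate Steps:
K = 36
P(G, T) = 36 - G
r = -572 (r = -369 - 203 = -572)
((r + P(22, 27)) - 734)*(√(W - 2032) + 4800) = ((-572 + (36 - 1*22)) - 734)*(√(-141 - 2032) + 4800) = ((-572 + (36 - 22)) - 734)*(√(-2173) + 4800) = ((-572 + 14) - 734)*(I*√2173 + 4800) = (-558 - 734)*(4800 + I*√2173) = -1292*(4800 + I*√2173) = -6201600 - 1292*I*√2173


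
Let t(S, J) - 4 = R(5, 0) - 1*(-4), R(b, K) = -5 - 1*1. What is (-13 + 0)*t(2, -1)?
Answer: -26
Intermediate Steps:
R(b, K) = -6 (R(b, K) = -5 - 1 = -6)
t(S, J) = 2 (t(S, J) = 4 + (-6 - 1*(-4)) = 4 + (-6 + 4) = 4 - 2 = 2)
(-13 + 0)*t(2, -1) = (-13 + 0)*2 = -13*2 = -26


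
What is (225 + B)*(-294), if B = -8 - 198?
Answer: -5586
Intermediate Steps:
B = -206
(225 + B)*(-294) = (225 - 206)*(-294) = 19*(-294) = -5586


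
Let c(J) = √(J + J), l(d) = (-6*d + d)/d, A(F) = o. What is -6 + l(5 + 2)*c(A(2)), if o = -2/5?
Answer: -6 - 2*I*√5 ≈ -6.0 - 4.4721*I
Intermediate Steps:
o = -⅖ (o = -2*⅕ = -⅖ ≈ -0.40000)
A(F) = -⅖
l(d) = -5 (l(d) = (-5*d)/d = -5)
c(J) = √2*√J (c(J) = √(2*J) = √2*√J)
-6 + l(5 + 2)*c(A(2)) = -6 - 5*√2*√(-⅖) = -6 - 5*√2*I*√10/5 = -6 - 2*I*√5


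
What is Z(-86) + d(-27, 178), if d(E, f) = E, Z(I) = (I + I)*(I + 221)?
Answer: -23247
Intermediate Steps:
Z(I) = 2*I*(221 + I) (Z(I) = (2*I)*(221 + I) = 2*I*(221 + I))
Z(-86) + d(-27, 178) = 2*(-86)*(221 - 86) - 27 = 2*(-86)*135 - 27 = -23220 - 27 = -23247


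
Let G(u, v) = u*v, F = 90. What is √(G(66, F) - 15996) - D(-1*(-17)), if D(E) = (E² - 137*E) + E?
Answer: 2023 + 2*I*√2514 ≈ 2023.0 + 100.28*I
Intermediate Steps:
D(E) = E² - 136*E
√(G(66, F) - 15996) - D(-1*(-17)) = √(66*90 - 15996) - (-1*(-17))*(-136 - 1*(-17)) = √(5940 - 15996) - 17*(-136 + 17) = √(-10056) - 17*(-119) = 2*I*√2514 - 1*(-2023) = 2*I*√2514 + 2023 = 2023 + 2*I*√2514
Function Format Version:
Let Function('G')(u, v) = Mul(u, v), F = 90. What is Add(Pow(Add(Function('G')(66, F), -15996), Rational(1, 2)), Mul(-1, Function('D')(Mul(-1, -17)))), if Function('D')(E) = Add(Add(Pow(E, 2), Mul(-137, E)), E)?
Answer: Add(2023, Mul(2, I, Pow(2514, Rational(1, 2)))) ≈ Add(2023.0, Mul(100.28, I))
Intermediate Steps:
Function('D')(E) = Add(Pow(E, 2), Mul(-136, E))
Add(Pow(Add(Function('G')(66, F), -15996), Rational(1, 2)), Mul(-1, Function('D')(Mul(-1, -17)))) = Add(Pow(Add(Mul(66, 90), -15996), Rational(1, 2)), Mul(-1, Mul(Mul(-1, -17), Add(-136, Mul(-1, -17))))) = Add(Pow(Add(5940, -15996), Rational(1, 2)), Mul(-1, Mul(17, Add(-136, 17)))) = Add(Pow(-10056, Rational(1, 2)), Mul(-1, Mul(17, -119))) = Add(Mul(2, I, Pow(2514, Rational(1, 2))), Mul(-1, -2023)) = Add(Mul(2, I, Pow(2514, Rational(1, 2))), 2023) = Add(2023, Mul(2, I, Pow(2514, Rational(1, 2))))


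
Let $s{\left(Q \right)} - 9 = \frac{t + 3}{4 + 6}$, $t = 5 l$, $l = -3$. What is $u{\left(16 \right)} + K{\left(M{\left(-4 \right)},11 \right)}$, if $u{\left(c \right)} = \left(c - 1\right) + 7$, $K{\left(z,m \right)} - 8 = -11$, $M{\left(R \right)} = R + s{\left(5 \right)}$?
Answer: $19$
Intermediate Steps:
$t = -15$ ($t = 5 \left(-3\right) = -15$)
$s{\left(Q \right)} = \frac{39}{5}$ ($s{\left(Q \right)} = 9 + \frac{-15 + 3}{4 + 6} = 9 - \frac{12}{10} = 9 - \frac{6}{5} = \frac{39}{5}$)
$M{\left(R \right)} = \frac{39}{5} + R$ ($M{\left(R \right)} = R + \frac{39}{5} = \frac{39}{5} + R$)
$K{\left(z,m \right)} = -3$ ($K{\left(z,m \right)} = 8 - 11 = -3$)
$u{\left(c \right)} = 6 + c$ ($u{\left(c \right)} = \left(-1 + c\right) + 7 = 6 + c$)
$u{\left(16 \right)} + K{\left(M{\left(-4 \right)},11 \right)} = \left(6 + 16\right) - 3 = 22 - 3 = 19$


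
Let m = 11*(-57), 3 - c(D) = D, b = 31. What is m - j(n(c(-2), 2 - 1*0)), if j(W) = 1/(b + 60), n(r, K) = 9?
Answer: -57058/91 ≈ -627.01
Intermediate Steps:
c(D) = 3 - D
j(W) = 1/91 (j(W) = 1/(31 + 60) = 1/91)
m = -627
m - j(n(c(-2), 2 - 1*0)) = -627 - 1*1/91 = -627 - 1/91 = -57058/91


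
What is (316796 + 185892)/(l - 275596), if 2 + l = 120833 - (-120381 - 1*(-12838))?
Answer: -251344/23611 ≈ -10.645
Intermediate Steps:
l = 228374 (l = -2 + (120833 - (-120381 - 1*(-12838))) = -2 + (120833 - (-120381 + 12838)) = -2 + (120833 - 1*(-107543)) = -2 + (120833 + 107543) = -2 + 228376 = 228374)
(316796 + 185892)/(l - 275596) = (316796 + 185892)/(228374 - 275596) = 502688/(-47222) = 502688*(-1/47222) = -251344/23611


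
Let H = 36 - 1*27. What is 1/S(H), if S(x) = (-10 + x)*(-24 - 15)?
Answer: 1/39 ≈ 0.025641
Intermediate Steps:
H = 9 (H = 36 - 27 = 9)
S(x) = 390 - 39*x (S(x) = (-10 + x)*(-39) = 390 - 39*x)
1/S(H) = 1/(390 - 39*9) = 1/(390 - 351) = 1/39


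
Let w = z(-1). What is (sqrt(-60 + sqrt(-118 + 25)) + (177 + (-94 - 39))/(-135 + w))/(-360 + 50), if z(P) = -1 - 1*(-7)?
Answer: 22/19995 - sqrt(-60 + I*sqrt(93))/310 ≈ -0.00090136 - 0.025067*I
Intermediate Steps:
z(P) = 6 (z(P) = -1 + 7 = 6)
w = 6
(sqrt(-60 + sqrt(-118 + 25)) + (177 + (-94 - 39))/(-135 + w))/(-360 + 50) = (sqrt(-60 + sqrt(-118 + 25)) + (177 + (-94 - 39))/(-135 + 6))/(-360 + 50) = (sqrt(-60 + sqrt(-93)) + (177 - 133)/(-129))/(-310) = (sqrt(-60 + I*sqrt(93)) + 44*(-1/129))*(-1/310) = (sqrt(-60 + I*sqrt(93)) - 44/129)*(-1/310) = (-44/129 + sqrt(-60 + I*sqrt(93)))*(-1/310) = 22/19995 - sqrt(-60 + I*sqrt(93))/310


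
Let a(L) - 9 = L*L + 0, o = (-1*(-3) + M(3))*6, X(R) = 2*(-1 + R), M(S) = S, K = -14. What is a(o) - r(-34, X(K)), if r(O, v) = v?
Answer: 1335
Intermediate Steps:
X(R) = -2 + 2*R
o = 36 (o = (-1*(-3) + 3)*6 = (3 + 3)*6 = 6*6 = 36)
a(L) = 9 + L**2 (a(L) = 9 + (L*L + 0) = 9 + (L**2 + 0) = 9 + L**2)
a(o) - r(-34, X(K)) = (9 + 36**2) - (-2 + 2*(-14)) = (9 + 1296) - (-2 - 28) = 1305 - 1*(-30) = 1305 + 30 = 1335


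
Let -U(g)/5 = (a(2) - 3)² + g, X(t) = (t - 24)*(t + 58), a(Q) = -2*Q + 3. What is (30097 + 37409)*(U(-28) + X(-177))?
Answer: 1618726374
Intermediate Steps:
a(Q) = 3 - 2*Q
X(t) = (-24 + t)*(58 + t)
U(g) = -80 - 5*g (U(g) = -5*(((3 - 2*2) - 3)² + g) = -5*(((3 - 4) - 3)² + g) = -5*((-1 - 3)² + g) = -5*((-4)² + g) = -5*(16 + g) = -80 - 5*g)
(30097 + 37409)*(U(-28) + X(-177)) = (30097 + 37409)*((-80 - 5*(-28)) + (-1392 + (-177)² + 34*(-177))) = 67506*((-80 + 140) + (-1392 + 31329 - 6018)) = 67506*(60 + 23919) = 67506*23979 = 1618726374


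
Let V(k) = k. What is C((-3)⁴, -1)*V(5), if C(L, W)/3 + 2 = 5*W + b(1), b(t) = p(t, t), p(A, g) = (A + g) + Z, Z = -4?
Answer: -135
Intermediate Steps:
p(A, g) = -4 + A + g (p(A, g) = (A + g) - 4 = -4 + A + g)
b(t) = -4 + 2*t (b(t) = -4 + t + t = -4 + 2*t)
C(L, W) = -12 + 15*W (C(L, W) = -6 + 3*(5*W + (-4 + 2*1)) = -6 + 3*(5*W + (-4 + 2)) = -6 + 3*(5*W - 2) = -6 + 3*(-2 + 5*W) = -6 + (-6 + 15*W) = -12 + 15*W)
C((-3)⁴, -1)*V(5) = (-12 + 15*(-1))*5 = (-12 - 15)*5 = -27*5 = -135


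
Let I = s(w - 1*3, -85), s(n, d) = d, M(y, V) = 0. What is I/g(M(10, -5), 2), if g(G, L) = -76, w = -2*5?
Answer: 85/76 ≈ 1.1184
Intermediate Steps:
w = -10
I = -85
I/g(M(10, -5), 2) = -85/(-76) = -85*(-1/76) = 85/76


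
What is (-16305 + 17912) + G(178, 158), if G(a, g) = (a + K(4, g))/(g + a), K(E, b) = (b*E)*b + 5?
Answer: 639991/336 ≈ 1904.7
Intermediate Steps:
K(E, b) = 5 + E*b² (K(E, b) = (E*b)*b + 5 = E*b² + 5 = 5 + E*b²)
G(a, g) = (5 + a + 4*g²)/(a + g) (G(a, g) = (a + (5 + 4*g²))/(g + a) = (5 + a + 4*g²)/(a + g))
(-16305 + 17912) + G(178, 158) = (-16305 + 17912) + (5 + 178 + 4*158²)/(178 + 158) = 1607 + (5 + 178 + 4*24964)/336 = 1607 + (5 + 178 + 99856)/336 = 1607 + (1/336)*100039 = 1607 + 100039/336 = 639991/336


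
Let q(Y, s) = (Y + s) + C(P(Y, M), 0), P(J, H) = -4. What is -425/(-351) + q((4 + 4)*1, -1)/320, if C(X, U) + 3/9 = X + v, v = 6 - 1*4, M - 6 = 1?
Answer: 68819/56160 ≈ 1.2254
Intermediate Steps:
M = 7 (M = 6 + 1 = 7)
v = 2 (v = 6 - 4 = 2)
C(X, U) = 5/3 + X (C(X, U) = -1/3 + (X + 2) = -1/3 + (2 + X) = 5/3 + X)
q(Y, s) = -7/3 + Y + s (q(Y, s) = (Y + s) + (5/3 - 4) = (Y + s) - 7/3 = -7/3 + Y + s)
-425/(-351) + q((4 + 4)*1, -1)/320 = -425/(-351) + (-7/3 + (4 + 4)*1 - 1)/320 = -425*(-1/351) + (-7/3 + 8*1 - 1)*(1/320) = 425/351 + (-7/3 + 8 - 1)*(1/320) = 425/351 + (14/3)*(1/320) = 425/351 + 7/480 = 68819/56160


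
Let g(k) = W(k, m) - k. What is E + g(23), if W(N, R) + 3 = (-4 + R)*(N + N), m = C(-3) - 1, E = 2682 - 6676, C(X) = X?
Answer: -4388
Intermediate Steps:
E = -3994
m = -4 (m = -3 - 1 = -4)
W(N, R) = -3 + 2*N*(-4 + R) (W(N, R) = -3 + (-4 + R)*(N + N) = -3 + (-4 + R)*(2*N) = -3 + 2*N*(-4 + R))
g(k) = -3 - 17*k (g(k) = (-3 - 8*k + 2*k*(-4)) - k = (-3 - 8*k - 8*k) - k = (-3 - 16*k) - k = -3 - 17*k)
E + g(23) = -3994 + (-3 - 17*23) = -3994 + (-3 - 391) = -3994 - 394 = -4388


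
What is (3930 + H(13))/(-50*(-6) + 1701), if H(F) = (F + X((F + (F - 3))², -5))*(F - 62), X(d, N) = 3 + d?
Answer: -22775/2001 ≈ -11.382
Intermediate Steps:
H(F) = (-62 + F)*(3 + F + (-3 + 2*F)²) (H(F) = (F + (3 + (F + (F - 3))²))*(F - 62) = (F + (3 + (F + (-3 + F))²))*(-62 + F) = (F + (3 + (-3 + 2*F)²))*(-62 + F) = (3 + F + (-3 + 2*F)²)*(-62 + F) = (-62 + F)*(3 + F + (-3 + 2*F)²))
(3930 + H(13))/(-50*(-6) + 1701) = (3930 + (-744 - 259*13² + 4*13³ + 694*13))/(-50*(-6) + 1701) = (3930 + (-744 - 259*169 + 4*2197 + 9022))/(300 + 1701) = (3930 + (-744 - 43771 + 8788 + 9022))/2001 = (3930 - 26705)*(1/2001) = -22775*1/2001 = -22775/2001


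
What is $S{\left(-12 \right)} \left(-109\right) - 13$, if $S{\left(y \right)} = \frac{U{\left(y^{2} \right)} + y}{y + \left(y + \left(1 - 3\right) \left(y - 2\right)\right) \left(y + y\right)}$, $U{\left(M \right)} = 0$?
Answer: $- \frac{538}{33} \approx -16.303$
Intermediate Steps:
$S{\left(y \right)} = \frac{y}{y + 2 y \left(4 - y\right)}$ ($S{\left(y \right)} = \frac{0 + y}{y + \left(y + \left(1 - 3\right) \left(y - 2\right)\right) \left(y + y\right)} = \frac{y}{y + \left(y - 2 \left(-2 + y\right)\right) 2 y} = \frac{y}{y + \left(y - \left(-4 + 2 y\right)\right) 2 y} = \frac{y}{y + \left(4 - y\right) 2 y} = \frac{y}{y + 2 y \left(4 - y\right)}$)
$S{\left(-12 \right)} \left(-109\right) - 13 = - \frac{1}{-9 + 2 \left(-12\right)} \left(-109\right) - 13 = - \frac{1}{-9 - 24} \left(-109\right) - 13 = - \frac{1}{-33} \left(-109\right) - 13 = \left(-1\right) \left(- \frac{1}{33}\right) \left(-109\right) - 13 = \frac{1}{33} \left(-109\right) - 13 = - \frac{109}{33} - 13 = - \frac{538}{33}$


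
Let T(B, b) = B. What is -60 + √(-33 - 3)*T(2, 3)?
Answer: -60 + 12*I ≈ -60.0 + 12.0*I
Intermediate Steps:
-60 + √(-33 - 3)*T(2, 3) = -60 + √(-33 - 3)*2 = -60 + √(-36)*2 = -60 + (6*I)*2 = -60 + 12*I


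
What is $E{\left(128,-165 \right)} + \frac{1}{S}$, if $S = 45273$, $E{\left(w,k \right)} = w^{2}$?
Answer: $\frac{741752833}{45273} \approx 16384.0$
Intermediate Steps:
$E{\left(128,-165 \right)} + \frac{1}{S} = 128^{2} + \frac{1}{45273} = 16384 + \frac{1}{45273} = \frac{741752833}{45273}$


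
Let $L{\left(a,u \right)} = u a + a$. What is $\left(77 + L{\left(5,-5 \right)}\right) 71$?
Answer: $4047$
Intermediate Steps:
$L{\left(a,u \right)} = a + a u$ ($L{\left(a,u \right)} = a u + a = a + a u$)
$\left(77 + L{\left(5,-5 \right)}\right) 71 = \left(77 + 5 \left(1 - 5\right)\right) 71 = \left(77 + 5 \left(-4\right)\right) 71 = \left(77 - 20\right) 71 = 57 \cdot 71 = 4047$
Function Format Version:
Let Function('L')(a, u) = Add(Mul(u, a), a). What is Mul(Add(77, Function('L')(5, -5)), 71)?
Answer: 4047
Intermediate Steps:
Function('L')(a, u) = Add(a, Mul(a, u)) (Function('L')(a, u) = Add(Mul(a, u), a) = Add(a, Mul(a, u)))
Mul(Add(77, Function('L')(5, -5)), 71) = Mul(Add(77, Mul(5, Add(1, -5))), 71) = Mul(Add(77, Mul(5, -4)), 71) = Mul(Add(77, -20), 71) = Mul(57, 71) = 4047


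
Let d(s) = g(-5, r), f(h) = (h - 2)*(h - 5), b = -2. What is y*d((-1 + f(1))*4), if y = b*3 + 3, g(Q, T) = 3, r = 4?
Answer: -9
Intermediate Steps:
f(h) = (-5 + h)*(-2 + h) (f(h) = (-2 + h)*(-5 + h) = (-5 + h)*(-2 + h))
d(s) = 3
y = -3 (y = -2*3 + 3 = -6 + 3 = -3)
y*d((-1 + f(1))*4) = -3*3 = -9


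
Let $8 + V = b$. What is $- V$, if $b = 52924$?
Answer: $-52916$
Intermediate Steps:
$V = 52916$ ($V = -8 + 52924 = 52916$)
$- V = \left(-1\right) 52916 = -52916$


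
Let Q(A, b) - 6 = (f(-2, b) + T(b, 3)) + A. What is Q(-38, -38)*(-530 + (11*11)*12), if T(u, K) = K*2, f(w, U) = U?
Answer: -59008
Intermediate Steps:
T(u, K) = 2*K
Q(A, b) = 12 + A + b (Q(A, b) = 6 + ((b + 2*3) + A) = 6 + ((b + 6) + A) = 6 + ((6 + b) + A) = 6 + (6 + A + b) = 12 + A + b)
Q(-38, -38)*(-530 + (11*11)*12) = (12 - 38 - 38)*(-530 + (11*11)*12) = -64*(-530 + 121*12) = -64*(-530 + 1452) = -64*922 = -59008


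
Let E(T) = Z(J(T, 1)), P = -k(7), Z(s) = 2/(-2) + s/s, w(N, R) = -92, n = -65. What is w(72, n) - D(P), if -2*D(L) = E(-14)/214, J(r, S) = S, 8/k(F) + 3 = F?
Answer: -92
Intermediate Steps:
k(F) = 8/(-3 + F)
Z(s) = 0 (Z(s) = 2*(-½) + 1 = -1 + 1 = 0)
P = -2 (P = -8/(-3 + 7) = -8/4 = -1*2 = -2)
E(T) = 0
D(L) = 0 (D(L) = -0/214 = -½*0 = 0)
w(72, n) - D(P) = -92 - 1*0 = -92 + 0 = -92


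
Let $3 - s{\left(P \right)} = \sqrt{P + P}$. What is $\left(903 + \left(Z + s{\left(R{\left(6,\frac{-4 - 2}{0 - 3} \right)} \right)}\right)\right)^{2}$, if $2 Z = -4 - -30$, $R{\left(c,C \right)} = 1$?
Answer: $\left(919 - \sqrt{2}\right)^{2} \approx 8.4196 \cdot 10^{5}$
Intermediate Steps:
$Z = 13$ ($Z = \frac{-4 - -30}{2} = \frac{-4 + 30}{2} = \frac{1}{2} \cdot 26 = 13$)
$s{\left(P \right)} = 3 - \sqrt{2} \sqrt{P}$ ($s{\left(P \right)} = 3 - \sqrt{P + P} = 3 - \sqrt{2 P} = 3 - \sqrt{2} \sqrt{P}$)
$\left(903 + \left(Z + s{\left(R{\left(6,\frac{-4 - 2}{0 - 3} \right)} \right)}\right)\right)^{2} = \left(903 + \left(13 + \left(3 - \sqrt{2} \sqrt{1}\right)\right)\right)^{2} = \left(903 + \left(13 + \left(3 - \sqrt{2} \cdot 1\right)\right)\right)^{2} = \left(903 + \left(13 + \left(3 - \sqrt{2}\right)\right)\right)^{2} = \left(903 + \left(16 - \sqrt{2}\right)\right)^{2} = \left(919 - \sqrt{2}\right)^{2}$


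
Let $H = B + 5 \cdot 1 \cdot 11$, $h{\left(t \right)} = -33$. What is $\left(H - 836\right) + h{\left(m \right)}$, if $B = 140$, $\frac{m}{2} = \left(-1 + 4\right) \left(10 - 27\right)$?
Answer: $-674$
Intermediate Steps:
$m = -102$ ($m = 2 \left(-1 + 4\right) \left(10 - 27\right) = 2 \cdot 3 \left(-17\right) = 2 \left(-51\right) = -102$)
$H = 195$ ($H = 140 + 5 \cdot 1 \cdot 11 = 140 + 5 \cdot 11 = 140 + 55 = 195$)
$\left(H - 836\right) + h{\left(m \right)} = \left(195 - 836\right) - 33 = -641 - 33 = -674$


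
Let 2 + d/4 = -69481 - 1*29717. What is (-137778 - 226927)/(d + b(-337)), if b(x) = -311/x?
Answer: 122905585/133721289 ≈ 0.91912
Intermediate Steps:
d = -396800 (d = -8 + 4*(-69481 - 1*29717) = -8 + 4*(-69481 - 29717) = -8 + 4*(-99198) = -8 - 396792 = -396800)
(-137778 - 226927)/(d + b(-337)) = (-137778 - 226927)/(-396800 - 311/(-337)) = -364705/(-396800 - 311*(-1/337)) = -364705/(-396800 + 311/337) = -364705/(-133721289/337) = -364705*(-337/133721289) = 122905585/133721289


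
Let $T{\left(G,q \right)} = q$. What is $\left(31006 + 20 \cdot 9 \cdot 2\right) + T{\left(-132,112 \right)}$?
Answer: $31478$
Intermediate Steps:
$\left(31006 + 20 \cdot 9 \cdot 2\right) + T{\left(-132,112 \right)} = \left(31006 + 20 \cdot 9 \cdot 2\right) + 112 = \left(31006 + 180 \cdot 2\right) + 112 = \left(31006 + 360\right) + 112 = 31366 + 112 = 31478$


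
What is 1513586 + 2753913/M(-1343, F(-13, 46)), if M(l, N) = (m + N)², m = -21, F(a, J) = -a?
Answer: 99623417/64 ≈ 1.5566e+6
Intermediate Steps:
M(l, N) = (-21 + N)²
1513586 + 2753913/M(-1343, F(-13, 46)) = 1513586 + 2753913/((-21 - 1*(-13))²) = 1513586 + 2753913/((-21 + 13)²) = 1513586 + 2753913/((-8)²) = 1513586 + 2753913/64 = 99623417/64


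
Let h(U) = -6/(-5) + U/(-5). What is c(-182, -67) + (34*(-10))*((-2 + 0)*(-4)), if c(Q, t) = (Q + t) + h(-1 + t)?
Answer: -14771/5 ≈ -2954.2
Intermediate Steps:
h(U) = 6/5 - U/5 (h(U) = -6*(-1/5) + U*(-1/5) = 6/5 - U/5)
c(Q, t) = 7/5 + Q + 4*t/5 (c(Q, t) = (Q + t) + (6/5 - (-1 + t)/5) = (Q + t) + (6/5 + (1/5 - t/5)) = (Q + t) + (7/5 - t/5) = 7/5 + Q + 4*t/5)
c(-182, -67) + (34*(-10))*((-2 + 0)*(-4)) = (7/5 - 182 + (4/5)*(-67)) + (34*(-10))*((-2 + 0)*(-4)) = (7/5 - 182 - 268/5) - (-680)*(-4) = -1171/5 - 340*8 = -1171/5 - 2720 = -14771/5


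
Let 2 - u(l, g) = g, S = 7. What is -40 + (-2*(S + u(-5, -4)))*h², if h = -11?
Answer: -3186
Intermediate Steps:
u(l, g) = 2 - g
-40 + (-2*(S + u(-5, -4)))*h² = -40 - 2*(7 + (2 - 1*(-4)))*(-11)² = -40 - 2*(7 + (2 + 4))*121 = -40 - 2*(7 + 6)*121 = -40 - 2*13*121 = -40 - 26*121 = -40 - 3146 = -3186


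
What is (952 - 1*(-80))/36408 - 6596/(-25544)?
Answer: 2776131/9687562 ≈ 0.28657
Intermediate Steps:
(952 - 1*(-80))/36408 - 6596/(-25544) = (952 + 80)*(1/36408) - 6596*(-1/25544) = 1032*(1/36408) + 1649/6386 = 43/1517 + 1649/6386 = 2776131/9687562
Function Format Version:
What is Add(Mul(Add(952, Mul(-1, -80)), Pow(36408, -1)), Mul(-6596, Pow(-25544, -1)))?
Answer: Rational(2776131, 9687562) ≈ 0.28657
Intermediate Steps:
Add(Mul(Add(952, Mul(-1, -80)), Pow(36408, -1)), Mul(-6596, Pow(-25544, -1))) = Add(Mul(Add(952, 80), Rational(1, 36408)), Mul(-6596, Rational(-1, 25544))) = Add(Mul(1032, Rational(1, 36408)), Rational(1649, 6386)) = Add(Rational(43, 1517), Rational(1649, 6386)) = Rational(2776131, 9687562)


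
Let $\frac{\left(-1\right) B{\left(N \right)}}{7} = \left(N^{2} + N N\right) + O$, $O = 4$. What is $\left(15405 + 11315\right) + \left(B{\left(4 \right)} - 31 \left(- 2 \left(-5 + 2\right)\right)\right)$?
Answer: $26282$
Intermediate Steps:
$B{\left(N \right)} = -28 - 14 N^{2}$ ($B{\left(N \right)} = - 7 \left(\left(N^{2} + N N\right) + 4\right) = - 7 \left(\left(N^{2} + N^{2}\right) + 4\right) = - 7 \left(2 N^{2} + 4\right) = - 7 \left(4 + 2 N^{2}\right) = -28 - 14 N^{2}$)
$\left(15405 + 11315\right) + \left(B{\left(4 \right)} - 31 \left(- 2 \left(-5 + 2\right)\right)\right) = \left(15405 + 11315\right) - \left(28 + 224 + 31 \left(-2\right) \left(-5 + 2\right)\right) = 26720 - \left(252 + 31 \left(\left(-2\right) \left(-3\right)\right)\right) = 26720 - 438 = 26282$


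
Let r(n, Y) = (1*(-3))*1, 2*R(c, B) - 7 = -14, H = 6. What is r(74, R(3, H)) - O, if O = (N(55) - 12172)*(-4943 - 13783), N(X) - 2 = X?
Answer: -226865493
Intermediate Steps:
R(c, B) = -7/2 (R(c, B) = 7/2 + (½)*(-14) = 7/2 - 7 = -7/2)
N(X) = 2 + X
r(n, Y) = -3 (r(n, Y) = -3*1 = -3)
O = 226865490 (O = ((2 + 55) - 12172)*(-4943 - 13783) = (57 - 12172)*(-18726) = -12115*(-18726) = 226865490)
r(74, R(3, H)) - O = -3 - 1*226865490 = -3 - 226865490 = -226865493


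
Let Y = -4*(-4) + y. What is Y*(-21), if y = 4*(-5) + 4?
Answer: 0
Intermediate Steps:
y = -16 (y = -20 + 4 = -16)
Y = 0 (Y = -4*(-4) - 16 = 16 - 16 = 0)
Y*(-21) = 0*(-21) = 0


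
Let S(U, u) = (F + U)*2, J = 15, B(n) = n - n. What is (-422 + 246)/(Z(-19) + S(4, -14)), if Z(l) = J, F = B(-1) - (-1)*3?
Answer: -176/29 ≈ -6.0690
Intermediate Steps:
B(n) = 0
F = 3 (F = 0 - (-1)*3 = 0 - 1*(-3) = 0 + 3 = 3)
S(U, u) = 6 + 2*U (S(U, u) = (3 + U)*2 = 6 + 2*U)
Z(l) = 15
(-422 + 246)/(Z(-19) + S(4, -14)) = (-422 + 246)/(15 + (6 + 2*4)) = -176/(15 + (6 + 8)) = -176/(15 + 14) = -176/29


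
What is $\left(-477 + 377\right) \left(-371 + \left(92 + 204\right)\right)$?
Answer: $7500$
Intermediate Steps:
$\left(-477 + 377\right) \left(-371 + \left(92 + 204\right)\right) = - 100 \left(-371 + 296\right) = \left(-100\right) \left(-75\right) = 7500$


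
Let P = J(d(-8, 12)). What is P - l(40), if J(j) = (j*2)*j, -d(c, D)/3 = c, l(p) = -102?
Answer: 1254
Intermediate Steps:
d(c, D) = -3*c
J(j) = 2*j² (J(j) = (2*j)*j = 2*j²)
P = 1152 (P = 2*(-3*(-8))² = 2*24² = 2*576 = 1152)
P - l(40) = 1152 - 1*(-102) = 1152 + 102 = 1254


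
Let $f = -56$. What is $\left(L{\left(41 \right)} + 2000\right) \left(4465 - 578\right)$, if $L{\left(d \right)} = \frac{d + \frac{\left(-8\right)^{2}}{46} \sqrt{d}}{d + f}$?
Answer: $\frac{116450633}{15} - \frac{5408 \sqrt{41}}{15} \approx 7.7611 \cdot 10^{6}$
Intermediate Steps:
$L{\left(d \right)} = \frac{d + \frac{32 \sqrt{d}}{23}}{-56 + d}$ ($L{\left(d \right)} = \frac{d + \frac{\left(-8\right)^{2}}{46} \sqrt{d}}{d - 56} = \frac{d + 64 \cdot \frac{1}{46} \sqrt{d}}{-56 + d} = \frac{d + \frac{32 \sqrt{d}}{23}}{-56 + d}$)
$\left(L{\left(41 \right)} + 2000\right) \left(4465 - 578\right) = \left(\frac{41 + \frac{32 \sqrt{41}}{23}}{-56 + 41} + 2000\right) \left(4465 - 578\right) = \left(\frac{41 + \frac{32 \sqrt{41}}{23}}{-15} + 2000\right) 3887 = \left(- \frac{41 + \frac{32 \sqrt{41}}{23}}{15} + 2000\right) 3887 = \left(\left(- \frac{41}{15} - \frac{32 \sqrt{41}}{345}\right) + 2000\right) 3887 = \left(\frac{29959}{15} - \frac{32 \sqrt{41}}{345}\right) 3887 = \frac{116450633}{15} - \frac{5408 \sqrt{41}}{15}$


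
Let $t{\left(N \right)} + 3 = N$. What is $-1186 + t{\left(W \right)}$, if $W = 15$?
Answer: $-1174$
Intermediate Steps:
$t{\left(N \right)} = -3 + N$
$-1186 + t{\left(W \right)} = -1186 + \left(-3 + 15\right) = -1186 + 12 = -1174$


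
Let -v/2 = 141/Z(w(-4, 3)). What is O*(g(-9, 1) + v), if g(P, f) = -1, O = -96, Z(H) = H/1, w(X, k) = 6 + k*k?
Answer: 9504/5 ≈ 1900.8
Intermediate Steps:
w(X, k) = 6 + k**2
Z(H) = H (Z(H) = H*1 = H)
v = -94/5 (v = -282/(6 + 3**2) = -282/(6 + 9) = -282/15 = -2*47/5 = -94/5 ≈ -18.800)
O*(g(-9, 1) + v) = -96*(-1 - 94/5) = -96*(-99/5) = 9504/5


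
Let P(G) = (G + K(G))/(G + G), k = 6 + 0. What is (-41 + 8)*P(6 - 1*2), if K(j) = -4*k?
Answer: 165/2 ≈ 82.500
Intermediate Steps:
k = 6
K(j) = -24 (K(j) = -4*6 = -24)
P(G) = (-24 + G)/(2*G) (P(G) = (G - 24)/(G + G) = (-24 + G)/((2*G)) = (-24 + G)*(1/(2*G)) = (-24 + G)/(2*G))
(-41 + 8)*P(6 - 1*2) = (-41 + 8)*((-24 + (6 - 1*2))/(2*(6 - 1*2))) = -33*(-24 + (6 - 2))/(2*(6 - 2)) = -33*(-24 + 4)/(2*4) = -33*(-20)/(2*4) = -33*(-5/2) = 165/2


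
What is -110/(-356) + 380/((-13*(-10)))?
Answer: 7479/2314 ≈ 3.2321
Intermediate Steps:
-110/(-356) + 380/((-13*(-10))) = -110*(-1/356) + 380/130 = 55/178 + 380*(1/130) = 55/178 + 38/13 = 7479/2314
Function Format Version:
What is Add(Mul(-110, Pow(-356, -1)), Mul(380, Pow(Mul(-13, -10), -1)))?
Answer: Rational(7479, 2314) ≈ 3.2321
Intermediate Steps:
Add(Mul(-110, Pow(-356, -1)), Mul(380, Pow(Mul(-13, -10), -1))) = Add(Mul(-110, Rational(-1, 356)), Mul(380, Pow(130, -1))) = Add(Rational(55, 178), Mul(380, Rational(1, 130))) = Add(Rational(55, 178), Rational(38, 13)) = Rational(7479, 2314)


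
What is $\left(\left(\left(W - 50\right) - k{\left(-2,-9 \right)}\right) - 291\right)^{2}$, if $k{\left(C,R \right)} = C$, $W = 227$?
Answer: $12544$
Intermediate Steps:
$\left(\left(\left(W - 50\right) - k{\left(-2,-9 \right)}\right) - 291\right)^{2} = \left(\left(\left(227 - 50\right) - -2\right) - 291\right)^{2} = \left(\left(177 + 2\right) - 291\right)^{2} = \left(179 - 291\right)^{2} = \left(-112\right)^{2} = 12544$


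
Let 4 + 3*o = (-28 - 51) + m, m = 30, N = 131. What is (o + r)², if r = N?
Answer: 115600/9 ≈ 12844.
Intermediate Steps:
o = -53/3 (o = -4/3 + ((-28 - 51) + 30)/3 = -4/3 + (-79 + 30)/3 = -4/3 + (⅓)*(-49) = -4/3 - 49/3 = -53/3 ≈ -17.667)
r = 131
(o + r)² = (-53/3 + 131)² = (340/3)² = 115600/9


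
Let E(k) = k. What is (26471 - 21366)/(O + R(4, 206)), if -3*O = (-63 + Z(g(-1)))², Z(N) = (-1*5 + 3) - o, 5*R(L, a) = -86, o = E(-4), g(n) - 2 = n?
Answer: -76575/18863 ≈ -4.0595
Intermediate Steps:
g(n) = 2 + n
o = -4
R(L, a) = -86/5 (R(L, a) = (⅕)*(-86) = -86/5)
Z(N) = 2 (Z(N) = (-1*5 + 3) - 1*(-4) = (-5 + 3) + 4 = -2 + 4 = 2)
O = -3721/3 (O = -(-63 + 2)²/3 = -⅓*(-61)² = -⅓*3721 = -3721/3 ≈ -1240.3)
(26471 - 21366)/(O + R(4, 206)) = (26471 - 21366)/(-3721/3 - 86/5) = 5105/(-18863/15) = 5105*(-15/18863) = -76575/18863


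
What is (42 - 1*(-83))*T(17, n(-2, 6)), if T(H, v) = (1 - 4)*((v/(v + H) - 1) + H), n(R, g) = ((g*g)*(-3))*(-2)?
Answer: -1479000/233 ≈ -6347.6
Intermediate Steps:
n(R, g) = 6*g**2 (n(R, g) = (g**2*(-3))*(-2) = -3*g**2*(-2) = 6*g**2)
T(H, v) = 3 - 3*H - 3*v/(H + v) (T(H, v) = -3*((v/(H + v) - 1) + H) = -3*((-1 + v/(H + v)) + H) = -3*(-1 + H + v/(H + v)) = 3 - 3*H - 3*v/(H + v))
(42 - 1*(-83))*T(17, n(-2, 6)) = (42 - 1*(-83))*(3*17*(1 - 1*17 - 6*6**2)/(17 + 6*6**2)) = (42 + 83)*(3*17*(1 - 17 - 6*36)/(17 + 6*36)) = 125*(3*17*(1 - 17 - 1*216)/(17 + 216)) = 125*(3*17*(1 - 17 - 216)/233) = 125*(3*17*(1/233)*(-232)) = 125*(-11832/233) = -1479000/233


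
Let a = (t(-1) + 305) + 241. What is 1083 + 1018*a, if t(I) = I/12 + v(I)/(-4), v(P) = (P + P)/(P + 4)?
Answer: 3341975/6 ≈ 5.5700e+5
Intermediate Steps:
v(P) = 2*P/(4 + P) (v(P) = (2*P)/(4 + P) = 2*P/(4 + P))
t(I) = I/12 - I/(2*(4 + I)) (t(I) = I/12 + (2*I/(4 + I))/(-4) = I*(1/12) + (2*I/(4 + I))*(-1/4) = I/12 - I/(2*(4 + I)))
a = 6553/12 (a = ((1/12)*(-1)*(-2 - 1)/(4 - 1) + 305) + 241 = ((1/12)*(-1)*(-3)/3 + 305) + 241 = ((1/12)*(-1)*(1/3)*(-3) + 305) + 241 = (1/12 + 305) + 241 = 3661/12 + 241 = 6553/12 ≈ 546.08)
1083 + 1018*a = 1083 + 1018*(6553/12) = 1083 + 3335477/6 = 3341975/6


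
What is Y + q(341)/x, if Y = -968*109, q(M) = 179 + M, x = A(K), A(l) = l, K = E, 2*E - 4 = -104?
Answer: -527612/5 ≈ -1.0552e+5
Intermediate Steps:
E = -50 (E = 2 + (½)*(-104) = 2 - 52 = -50)
K = -50
x = -50
Y = -105512
Y + q(341)/x = -105512 + (179 + 341)/(-50) = -105512 + 520*(-1/50) = -105512 - 52/5 = -527612/5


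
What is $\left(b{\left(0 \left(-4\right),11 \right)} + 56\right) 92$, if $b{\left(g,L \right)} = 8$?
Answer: $5888$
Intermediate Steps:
$\left(b{\left(0 \left(-4\right),11 \right)} + 56\right) 92 = \left(8 + 56\right) 92 = 64 \cdot 92 = 5888$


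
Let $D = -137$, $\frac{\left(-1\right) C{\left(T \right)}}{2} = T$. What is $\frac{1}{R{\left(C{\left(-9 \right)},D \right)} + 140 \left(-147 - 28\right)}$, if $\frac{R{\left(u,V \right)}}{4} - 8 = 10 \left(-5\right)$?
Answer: $- \frac{1}{24668} \approx -4.0538 \cdot 10^{-5}$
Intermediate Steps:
$C{\left(T \right)} = - 2 T$
$R{\left(u,V \right)} = -168$ ($R{\left(u,V \right)} = 32 + 4 \cdot 10 \left(-5\right) = 32 + 4 \left(-50\right) = 32 - 200 = -168$)
$\frac{1}{R{\left(C{\left(-9 \right)},D \right)} + 140 \left(-147 - 28\right)} = \frac{1}{-168 + 140 \left(-147 - 28\right)} = \frac{1}{-168 + 140 \left(-175\right)} = \frac{1}{-168 - 24500} = \frac{1}{-24668} = - \frac{1}{24668}$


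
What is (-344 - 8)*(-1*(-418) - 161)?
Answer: -90464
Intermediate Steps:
(-344 - 8)*(-1*(-418) - 161) = -352*(418 - 161) = -352*257 = -90464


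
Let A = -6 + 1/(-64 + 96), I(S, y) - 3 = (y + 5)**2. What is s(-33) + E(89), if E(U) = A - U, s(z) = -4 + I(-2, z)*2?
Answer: 47201/32 ≈ 1475.0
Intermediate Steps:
I(S, y) = 3 + (5 + y)**2 (I(S, y) = 3 + (y + 5)**2 = 3 + (5 + y)**2)
s(z) = 2 + 2*(5 + z)**2 (s(z) = -4 + (3 + (5 + z)**2)*2 = -4 + (6 + 2*(5 + z)**2) = 2 + 2*(5 + z)**2)
A = -191/32 (A = -6 + 1/32 = -191/32 ≈ -5.9688)
E(U) = -191/32 - U
s(-33) + E(89) = (2 + 2*(5 - 33)**2) + (-191/32 - 1*89) = (2 + 2*(-28)**2) + (-191/32 - 89) = (2 + 2*784) - 3039/32 = (2 + 1568) - 3039/32 = 1570 - 3039/32 = 47201/32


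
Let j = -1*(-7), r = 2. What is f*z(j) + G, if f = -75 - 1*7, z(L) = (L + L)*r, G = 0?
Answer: -2296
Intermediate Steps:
j = 7
z(L) = 4*L (z(L) = (L + L)*2 = (2*L)*2 = 4*L)
f = -82 (f = -75 - 7 = -82)
f*z(j) + G = -328*7 + 0 = -82*28 + 0 = -2296 + 0 = -2296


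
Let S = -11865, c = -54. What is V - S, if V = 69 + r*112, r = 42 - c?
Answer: 22686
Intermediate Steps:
r = 96 (r = 42 - 1*(-54) = 42 + 54 = 96)
V = 10821 (V = 69 + 96*112 = 69 + 10752 = 10821)
V - S = 10821 - 1*(-11865) = 10821 + 11865 = 22686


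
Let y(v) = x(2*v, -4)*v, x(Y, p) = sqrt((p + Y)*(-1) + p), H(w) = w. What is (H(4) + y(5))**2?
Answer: -234 + 40*I*sqrt(10) ≈ -234.0 + 126.49*I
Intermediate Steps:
x(Y, p) = sqrt(-Y) (x(Y, p) = sqrt((Y + p)*(-1) + p) = sqrt((-Y - p) + p) = sqrt(-Y))
y(v) = v*sqrt(2)*sqrt(-v) (y(v) = sqrt(-2*v)*v = (sqrt(2)*sqrt(-v))*v = v*sqrt(2)*sqrt(-v))
(H(4) + y(5))**2 = (4 - sqrt(2)*(-1*5)**(3/2))**2 = (4 - sqrt(2)*(-5)**(3/2))**2 = (4 - sqrt(2)*(-5*I*sqrt(5)))**2 = (4 + 5*I*sqrt(10))**2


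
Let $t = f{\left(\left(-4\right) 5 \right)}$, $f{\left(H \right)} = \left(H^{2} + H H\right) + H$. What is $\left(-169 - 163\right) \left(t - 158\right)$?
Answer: $-206504$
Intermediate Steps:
$f{\left(H \right)} = H + 2 H^{2}$ ($f{\left(H \right)} = \left(H^{2} + H^{2}\right) + H = 2 H^{2} + H = H + 2 H^{2}$)
$t = 780$ ($t = \left(-4\right) 5 \left(1 + 2 \left(\left(-4\right) 5\right)\right) = - 20 \left(1 + 2 \left(-20\right)\right) = - 20 \left(1 - 40\right) = \left(-20\right) \left(-39\right) = 780$)
$\left(-169 - 163\right) \left(t - 158\right) = \left(-169 - 163\right) \left(780 - 158\right) = \left(-332\right) 622 = -206504$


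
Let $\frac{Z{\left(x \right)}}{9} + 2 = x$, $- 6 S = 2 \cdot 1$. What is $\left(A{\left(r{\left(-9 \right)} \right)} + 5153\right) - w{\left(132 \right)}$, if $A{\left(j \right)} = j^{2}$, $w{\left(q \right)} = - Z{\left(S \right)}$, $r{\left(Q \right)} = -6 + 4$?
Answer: $5136$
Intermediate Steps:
$r{\left(Q \right)} = -2$
$S = - \frac{1}{3}$ ($S = - \frac{2 \cdot 1}{6} = \left(- \frac{1}{6}\right) 2 = - \frac{1}{3} \approx -0.33333$)
$Z{\left(x \right)} = -18 + 9 x$
$w{\left(q \right)} = 21$ ($w{\left(q \right)} = - (-18 + 9 \left(- \frac{1}{3}\right)) = - (-18 - 3) = \left(-1\right) \left(-21\right) = 21$)
$\left(A{\left(r{\left(-9 \right)} \right)} + 5153\right) - w{\left(132 \right)} = \left(\left(-2\right)^{2} + 5153\right) - 21 = \left(4 + 5153\right) - 21 = 5157 - 21 = 5136$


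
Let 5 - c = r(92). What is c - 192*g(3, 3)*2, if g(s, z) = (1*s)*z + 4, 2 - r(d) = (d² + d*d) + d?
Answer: 12031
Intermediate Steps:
r(d) = 2 - d - 2*d² (r(d) = 2 - ((d² + d*d) + d) = 2 - ((d² + d²) + d) = 2 - (2*d² + d) = 2 - (d + 2*d²) = 2 + (-d - 2*d²) = 2 - d - 2*d²)
c = 17023 (c = 5 - (2 - 1*92 - 2*92²) = 5 - (2 - 92 - 2*8464) = 5 - (2 - 92 - 16928) = 5 - 1*(-17018) = 5 + 17018 = 17023)
g(s, z) = 4 + s*z (g(s, z) = s*z + 4 = 4 + s*z)
c - 192*g(3, 3)*2 = 17023 - 192*(4 + 3*3)*2 = 17023 - 192*(4 + 9)*2 = 17023 - 192*13*2 = 17023 - 192*26 = 17023 - 1*4992 = 17023 - 4992 = 12031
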